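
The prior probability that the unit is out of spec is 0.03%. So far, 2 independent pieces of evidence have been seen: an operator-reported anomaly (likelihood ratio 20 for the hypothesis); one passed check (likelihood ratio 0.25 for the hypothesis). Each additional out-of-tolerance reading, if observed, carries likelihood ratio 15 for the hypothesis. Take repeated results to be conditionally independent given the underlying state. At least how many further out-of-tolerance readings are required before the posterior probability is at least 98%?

Prior odds = 0.0003/0.9997 = 3/9997.
Combined Bayes factor of the evidence already in hand = 20 × 0.25 = 5.
Odds after that evidence = (3/9997) × 5 = 15/9997.
Target odds = 0.98/0.02 = 49.
Need 15ⁿ ≥ 49 ÷ (15/9997) = 489853/15.
15³ = 3375 falls short of 489853/15 but 15⁴ = 50625 reaches it, so n = 4.

4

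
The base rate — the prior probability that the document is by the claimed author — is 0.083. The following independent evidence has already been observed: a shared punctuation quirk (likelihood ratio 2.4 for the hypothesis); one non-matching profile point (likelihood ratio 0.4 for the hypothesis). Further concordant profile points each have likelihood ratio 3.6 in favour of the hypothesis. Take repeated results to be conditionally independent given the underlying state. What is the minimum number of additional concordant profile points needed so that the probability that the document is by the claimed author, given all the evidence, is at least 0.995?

7

Prior odds = 0.083/0.917 = 83/917.
Combined Bayes factor of the evidence already in hand = 2.4 × 0.4 = 0.96.
Odds after that evidence = (83/917) × 0.96 = 1992/22925.
Target odds = 0.995/0.005 = 199.
Need 3.6ⁿ ≥ 199 ÷ (1992/22925) = 4562075/1992.
3.6⁶ = 34012224/15625 falls short of 4562075/1992 but 3.6⁷ = 612220032/78125 reaches it, so n = 7.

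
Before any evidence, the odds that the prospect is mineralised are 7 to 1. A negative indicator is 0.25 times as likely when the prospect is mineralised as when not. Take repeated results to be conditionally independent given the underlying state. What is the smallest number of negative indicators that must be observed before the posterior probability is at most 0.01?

Prior odds = 7.
Likelihood ratio per negative indicator = 0.25.
Target odds: 0.01 ÷ 0.99 = 1/99.
Need 7 × 0.25ⁿ ≤ 1/99, i.e. 0.25ⁿ ≤ 1/693.
0.25⁴ = 0.00390625 is still above 1/693 but 0.25⁵ = 1/1024 is at or below it, so n = 5.

5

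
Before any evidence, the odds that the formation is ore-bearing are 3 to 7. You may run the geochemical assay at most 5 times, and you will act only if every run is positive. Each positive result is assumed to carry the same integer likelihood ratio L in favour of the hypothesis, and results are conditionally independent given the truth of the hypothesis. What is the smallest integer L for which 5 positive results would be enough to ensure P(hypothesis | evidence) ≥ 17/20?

2

Prior odds = 3/7.
Target odds = 0.85/0.15 = 17/3.
Need L⁵ ≥ 17/3 ÷ (3/7) = 119/9.
1⁵ = 1 < 119/9 ≤ 32 = 2⁵, so L = 2.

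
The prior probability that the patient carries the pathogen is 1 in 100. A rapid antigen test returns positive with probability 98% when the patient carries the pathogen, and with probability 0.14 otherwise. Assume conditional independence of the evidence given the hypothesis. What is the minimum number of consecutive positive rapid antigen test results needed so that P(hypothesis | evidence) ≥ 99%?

Prior odds = 0.01/0.99 = 1/99.
Likelihood ratio of a positive result = 0.98/0.14 = 7.
Target posterior odds = 0.99/0.01 = 99.
Require 7ⁿ ≥ 99 ÷ (1/99) = 9801.
7⁴ = 2401 falls short of 9801 but 7⁵ = 16807 reaches it, so n = 5.

5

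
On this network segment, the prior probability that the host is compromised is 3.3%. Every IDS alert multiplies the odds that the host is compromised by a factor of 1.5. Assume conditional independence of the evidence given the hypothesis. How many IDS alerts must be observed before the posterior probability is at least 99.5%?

Prior odds = 0.033/0.967 = 33/967.
Likelihood ratio per IDS alert = 1.5.
Target posterior odds = 0.995/0.005 = 199.
Need (33/967) × 1.5ⁿ ≥ 199, i.e. 1.5ⁿ ≥ 192433/33.
1.5²¹ ≈4987.89 falls short of 192433/33 but 1.5²² ≈7481.83 reaches it, so n = 22.

22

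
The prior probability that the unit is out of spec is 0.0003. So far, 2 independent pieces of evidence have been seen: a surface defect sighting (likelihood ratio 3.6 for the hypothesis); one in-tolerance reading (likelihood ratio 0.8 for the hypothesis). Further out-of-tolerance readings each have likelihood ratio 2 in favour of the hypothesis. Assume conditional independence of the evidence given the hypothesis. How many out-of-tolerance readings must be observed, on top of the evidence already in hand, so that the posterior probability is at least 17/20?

13

Prior odds = 0.0003/0.9997 = 3/9997.
Combined Bayes factor of the evidence already in hand = 3.6 × 0.8 = 2.88.
Odds after that evidence = (3/9997) × 2.88 = 216/249925.
Target odds = 0.85/0.15 = 17/3.
Need 2ⁿ ≥ 17/3 ÷ (216/249925) = 4248725/648.
2¹² = 4096 falls short of 4248725/648 but 2¹³ = 8192 reaches it, so n = 13.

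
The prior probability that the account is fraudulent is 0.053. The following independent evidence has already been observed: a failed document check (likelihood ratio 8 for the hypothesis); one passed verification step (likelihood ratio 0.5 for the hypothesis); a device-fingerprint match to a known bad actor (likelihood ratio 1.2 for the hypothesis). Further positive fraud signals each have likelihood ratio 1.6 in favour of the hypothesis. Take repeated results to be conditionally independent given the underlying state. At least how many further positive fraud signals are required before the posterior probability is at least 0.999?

Prior odds = 0.053/0.947 = 53/947.
Combined Bayes factor of the evidence already in hand = 8 × 0.5 × 1.2 = 4.8.
Odds after that evidence = (53/947) × 4.8 = 1272/4735.
Target odds = 0.999/0.001 = 999.
Need 1.6ⁿ ≥ 999 ÷ (1272/4735) = 1576755/424.
1.6¹⁷ ≈2951.48 falls short of 1576755/424 but 1.6¹⁸ ≈4722.37 reaches it, so n = 18.

18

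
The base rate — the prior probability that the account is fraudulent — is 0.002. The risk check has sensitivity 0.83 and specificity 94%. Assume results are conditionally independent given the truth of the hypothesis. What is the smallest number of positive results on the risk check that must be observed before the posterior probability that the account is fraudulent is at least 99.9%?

Prior odds: 0.002 ÷ 0.998 = 1/499.
False-positive rate = 1 − 0.94 = 0.06; likelihood ratio of a positive = 0.83/0.06 = 83/6.
Target posterior odds = 0.999/0.001 = 999.
Require (83/6)ⁿ ≥ 999 ÷ (1/499) = 498501.
(83/6)⁴ = 47458321/1296 falls short of 498501 but (83/6)⁵ ≈506564 reaches it, so n = 5.

5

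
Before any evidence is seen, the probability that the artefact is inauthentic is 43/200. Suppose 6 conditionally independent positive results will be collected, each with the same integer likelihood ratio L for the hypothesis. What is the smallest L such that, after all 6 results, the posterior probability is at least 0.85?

Prior odds = 0.215/0.785 = 43/157.
Target odds = 0.85/0.15 = 17/3.
Need L⁶ ≥ 17/3 ÷ (43/157) = 2669/129.
1⁶ = 1 < 2669/129 ≤ 64 = 2⁶, so L = 2.

2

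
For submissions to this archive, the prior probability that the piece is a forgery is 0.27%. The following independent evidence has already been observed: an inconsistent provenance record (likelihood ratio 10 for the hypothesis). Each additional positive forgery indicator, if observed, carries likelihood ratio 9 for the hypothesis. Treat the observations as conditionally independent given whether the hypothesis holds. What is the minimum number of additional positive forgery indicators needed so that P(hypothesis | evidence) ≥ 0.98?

4

Prior odds = 0.0027/0.9973 = 27/9973.
Bayes factor of the evidence already in hand = 10.
Odds after that evidence = (27/9973) × 10 = 270/9973.
Target odds = 0.98/0.02 = 49.
Need 9ⁿ ≥ 49 ÷ (270/9973) = 488677/270.
9³ = 729 falls short of 488677/270 but 9⁴ = 6561 reaches it, so n = 4.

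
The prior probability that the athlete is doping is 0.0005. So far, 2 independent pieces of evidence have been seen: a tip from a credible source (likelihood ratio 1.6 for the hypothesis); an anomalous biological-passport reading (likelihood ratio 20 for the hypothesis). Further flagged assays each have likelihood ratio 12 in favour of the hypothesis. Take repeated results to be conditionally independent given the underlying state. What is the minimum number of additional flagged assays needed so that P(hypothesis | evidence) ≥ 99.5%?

Prior odds = 0.0005/0.9995 = 1/1999.
Combined Bayes factor of the evidence already in hand = 1.6 × 20 = 32.
Odds after that evidence = (1/1999) × 32 = 32/1999.
Target odds = 0.995/0.005 = 199.
Need 12ⁿ ≥ 199 ÷ (32/1999) = 12431.28125.
12³ = 1728 falls short of 12431.28125 but 12⁴ = 20736 reaches it, so n = 4.

4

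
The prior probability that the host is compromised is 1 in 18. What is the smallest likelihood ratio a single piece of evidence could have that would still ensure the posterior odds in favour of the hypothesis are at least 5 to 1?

Prior odds = (1/18)/(17/18) = 1/17.
Target odds = 5.
Required Bayes factor = 5 ÷ (1/17) = 85.

85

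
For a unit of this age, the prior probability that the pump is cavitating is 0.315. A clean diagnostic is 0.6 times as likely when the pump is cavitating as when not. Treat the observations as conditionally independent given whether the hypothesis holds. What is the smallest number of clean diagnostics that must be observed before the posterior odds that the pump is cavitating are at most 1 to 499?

11

Prior odds: 0.315 ÷ 0.685 = 63/137.
Likelihood ratio per clean diagnostic = 0.6.
Target odds = 1/499.
Need (63/137) × 0.6ⁿ ≤ 1/499, i.e. 0.6ⁿ ≤ 137/31437.
0.6¹⁰ = 59049/9765625 is still above 137/31437 but 0.6¹¹ = 177147/48828125 is at or below it, so n = 11.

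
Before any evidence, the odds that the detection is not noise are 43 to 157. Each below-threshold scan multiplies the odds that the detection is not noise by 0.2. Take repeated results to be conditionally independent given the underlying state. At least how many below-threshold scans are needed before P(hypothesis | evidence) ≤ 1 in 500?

Prior odds = 43/157.
Likelihood ratio per below-threshold scan = 0.2.
Target odds: 0.002 ÷ 0.998 = 1/499.
Need (43/157) × 0.2ⁿ ≤ 1/499, i.e. 0.2ⁿ ≤ 157/21457.
0.2³ = 0.008 is still above 157/21457 but 0.2⁴ = 0.0016 is at or below it, so n = 4.

4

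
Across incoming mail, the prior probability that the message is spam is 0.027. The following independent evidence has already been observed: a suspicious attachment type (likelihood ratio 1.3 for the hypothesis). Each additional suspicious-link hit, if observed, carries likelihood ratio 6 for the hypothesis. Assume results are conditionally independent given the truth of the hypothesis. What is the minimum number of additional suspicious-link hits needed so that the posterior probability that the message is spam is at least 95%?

Prior odds = 0.027/0.973 = 27/973.
Bayes factor of the evidence already in hand = 1.3.
Odds after that evidence = (27/973) × 1.3 = 351/9730.
Target odds = 0.95/0.05 = 19.
Need 6ⁿ ≥ 19 ÷ (351/9730) = 184870/351.
6³ = 216 falls short of 184870/351 but 6⁴ = 1296 reaches it, so n = 4.

4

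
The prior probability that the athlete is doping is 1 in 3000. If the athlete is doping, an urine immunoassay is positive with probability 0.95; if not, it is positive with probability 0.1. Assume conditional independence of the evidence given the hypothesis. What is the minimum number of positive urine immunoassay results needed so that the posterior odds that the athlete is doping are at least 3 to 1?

Prior odds = (1/3000)/(2999/3000) = 1/2999.
Likelihood ratio of a positive = 0.95/0.1 = 9.5.
Target odds = 3.
Need (1/2999) × 9.5ⁿ ≥ 3, i.e. 9.5ⁿ ≥ 8997.
9.5⁴ = 8145.0625 falls short of 8997 but 9.5⁵ = 77378.09375 reaches it, so n = 5.

5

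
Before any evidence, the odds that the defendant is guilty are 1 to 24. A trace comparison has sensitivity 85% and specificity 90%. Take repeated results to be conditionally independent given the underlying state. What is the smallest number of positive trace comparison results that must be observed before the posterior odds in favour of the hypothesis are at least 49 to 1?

4

Prior odds = 1/24.
False-positive rate = 1 − 0.9 = 0.1; likelihood ratio of a positive = 0.85/0.1 = 8.5.
Target odds = 49.
Require 8.5ⁿ ≥ 49 ÷ (1/24) = 1176.
8.5³ = 614.125 falls short of 1176 but 8.5⁴ = 5220.0625 reaches it, so n = 4.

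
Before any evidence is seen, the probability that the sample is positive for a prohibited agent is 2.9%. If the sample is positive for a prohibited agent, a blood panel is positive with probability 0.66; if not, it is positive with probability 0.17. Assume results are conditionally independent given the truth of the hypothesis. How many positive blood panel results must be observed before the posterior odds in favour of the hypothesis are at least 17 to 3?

Prior odds: 0.029 ÷ 0.971 = 29/971.
Likelihood ratio of a positive = 0.66/0.17 = 66/17.
Target odds = 17/3.
Need (29/971) × (66/17)ⁿ ≥ 17/3, i.e. (66/17)ⁿ ≥ 16507/87.
(66/17)³ = 287496/4913 falls short of 16507/87 but (66/17)⁴ = 18974736/83521 reaches it, so n = 4.

4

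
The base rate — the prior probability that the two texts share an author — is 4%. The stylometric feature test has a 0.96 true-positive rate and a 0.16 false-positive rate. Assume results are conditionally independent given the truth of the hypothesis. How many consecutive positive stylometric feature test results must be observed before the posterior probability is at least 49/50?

4

Prior odds: 0.04 ÷ 0.96 = 1/24.
Likelihood ratio of a positive result = 0.96/0.16 = 6.
Target odds: 0.98 ÷ 0.02 = 49.
Need (1/24) × 6ⁿ ≥ 49, i.e. 6ⁿ ≥ 1176.
6³ = 216 falls short of 1176 but 6⁴ = 1296 reaches it, so n = 4.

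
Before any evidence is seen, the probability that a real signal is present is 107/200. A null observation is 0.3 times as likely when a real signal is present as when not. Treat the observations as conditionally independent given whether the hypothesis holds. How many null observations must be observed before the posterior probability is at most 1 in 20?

Prior odds = 0.535/0.465 = 107/93.
Likelihood ratio per null observation = 0.3.
Target posterior odds = 0.05/0.95 = 1/19.
Need (107/93) × 0.3ⁿ ≤ 1/19, i.e. 0.3ⁿ ≤ 93/2033.
0.3² = 0.09 is still above 93/2033 but 0.3³ = 0.027 is at or below it, so n = 3.

3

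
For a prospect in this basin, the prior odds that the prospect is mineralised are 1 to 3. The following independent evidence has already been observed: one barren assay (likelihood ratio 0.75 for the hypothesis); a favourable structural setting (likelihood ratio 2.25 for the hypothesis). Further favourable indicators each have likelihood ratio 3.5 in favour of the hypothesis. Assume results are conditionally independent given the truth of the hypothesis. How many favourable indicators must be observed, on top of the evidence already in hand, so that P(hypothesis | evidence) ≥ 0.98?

Prior odds = 1/3.
Combined Bayes factor of the evidence already in hand = 0.75 × 2.25 = 1.6875.
Odds after that evidence = (1/3) × 1.6875 = 0.5625.
Target odds = 0.98/0.02 = 49.
Need 3.5ⁿ ≥ 49 ÷ 0.5625 = 784/9.
3.5³ = 42.875 falls short of 784/9 but 3.5⁴ = 150.0625 reaches it, so n = 4.

4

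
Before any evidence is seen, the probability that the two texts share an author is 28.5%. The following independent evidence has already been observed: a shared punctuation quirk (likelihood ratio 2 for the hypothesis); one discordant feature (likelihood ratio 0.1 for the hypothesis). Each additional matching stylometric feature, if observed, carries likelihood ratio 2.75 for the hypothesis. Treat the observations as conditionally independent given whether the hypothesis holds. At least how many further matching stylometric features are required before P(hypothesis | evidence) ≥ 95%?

6

Prior odds = 0.285/0.715 = 57/143.
Combined Bayes factor of the evidence already in hand = 2 × 0.1 = 0.2.
Odds after that evidence = (57/143) × 0.2 = 57/715.
Target odds = 0.95/0.05 = 19.
Need 2.75ⁿ ≥ 19 ÷ (57/715) = 715/3.
2.75⁵ = 161051/1024 falls short of 715/3 but 2.75⁶ = 1771561/4096 reaches it, so n = 6.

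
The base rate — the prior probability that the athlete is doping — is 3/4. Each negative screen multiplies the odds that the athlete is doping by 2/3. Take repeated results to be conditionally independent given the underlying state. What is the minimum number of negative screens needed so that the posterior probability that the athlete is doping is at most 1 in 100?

15

Prior odds: 0.75 ÷ 0.25 = 3.
Likelihood ratio per negative screen = 2/3.
Target posterior odds = 0.01/0.99 = 1/99.
Need 3 × (2/3)ⁿ ≤ 1/99, i.e. (2/3)ⁿ ≤ 1/297.
(2/3)¹⁴ = 16384/4782969 is still above 1/297 but (2/3)¹⁵ = 32768/14348907 is at or below it, so n = 15.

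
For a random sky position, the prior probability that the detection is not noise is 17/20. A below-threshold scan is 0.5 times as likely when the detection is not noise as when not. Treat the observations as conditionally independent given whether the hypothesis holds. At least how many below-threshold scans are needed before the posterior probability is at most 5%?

Prior odds: 0.85 ÷ 0.15 = 17/3.
Likelihood ratio per below-threshold scan = 0.5.
Target odds: 0.05 ÷ 0.95 = 1/19.
Need (17/3) × 0.5ⁿ ≤ 1/19, i.e. 0.5ⁿ ≤ 3/323.
0.5⁶ = 0.015625 is still above 3/323 but 0.5⁷ = 0.0078125 is at or below it, so n = 7.

7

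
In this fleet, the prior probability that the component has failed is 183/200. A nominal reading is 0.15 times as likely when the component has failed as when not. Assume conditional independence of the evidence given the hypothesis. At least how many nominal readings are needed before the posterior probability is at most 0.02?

Prior odds = 0.915/0.085 = 183/17.
Likelihood ratio per nominal reading = 0.15.
Target posterior odds = 0.02/0.98 = 1/49.
Need (183/17) × 0.15ⁿ ≤ 1/49, i.e. 0.15ⁿ ≤ 17/8967.
0.15³ = 0.003375 is still above 17/8967 but 0.15⁴ = 81/160000 is at or below it, so n = 4.

4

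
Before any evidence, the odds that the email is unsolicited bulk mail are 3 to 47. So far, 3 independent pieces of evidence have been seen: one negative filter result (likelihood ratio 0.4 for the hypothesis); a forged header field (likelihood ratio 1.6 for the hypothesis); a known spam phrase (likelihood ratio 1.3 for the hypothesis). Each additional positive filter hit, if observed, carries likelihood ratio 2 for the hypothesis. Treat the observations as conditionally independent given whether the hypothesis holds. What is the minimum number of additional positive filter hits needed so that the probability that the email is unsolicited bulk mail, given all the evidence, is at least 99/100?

11

Prior odds = 3/47.
Combined Bayes factor of the evidence already in hand = 0.4 × 1.6 × 1.3 = 0.832.
Odds after that evidence = (3/47) × 0.832 = 312/5875.
Target odds = 0.99/0.01 = 99.
Need 2ⁿ ≥ 99 ÷ (312/5875) = 193875/104.
2¹⁰ = 1024 falls short of 193875/104 but 2¹¹ = 2048 reaches it, so n = 11.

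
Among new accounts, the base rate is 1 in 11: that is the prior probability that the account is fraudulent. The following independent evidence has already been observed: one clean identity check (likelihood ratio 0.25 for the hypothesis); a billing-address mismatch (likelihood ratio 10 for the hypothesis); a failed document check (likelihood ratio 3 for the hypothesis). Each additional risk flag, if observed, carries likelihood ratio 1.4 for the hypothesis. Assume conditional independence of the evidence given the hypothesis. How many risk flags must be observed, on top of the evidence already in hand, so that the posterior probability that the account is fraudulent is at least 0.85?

7

Prior odds = (1/11)/(10/11) = 0.1.
Combined Bayes factor of the evidence already in hand = 0.25 × 10 × 3 = 7.5.
Odds after that evidence = 0.1 × 7.5 = 0.75.
Target odds = 0.85/0.15 = 17/3.
Need 1.4ⁿ ≥ 17/3 ÷ 0.75 = 68/9.
1.4⁶ = 117649/15625 falls short of 68/9 but 1.4⁷ = 823543/78125 reaches it, so n = 7.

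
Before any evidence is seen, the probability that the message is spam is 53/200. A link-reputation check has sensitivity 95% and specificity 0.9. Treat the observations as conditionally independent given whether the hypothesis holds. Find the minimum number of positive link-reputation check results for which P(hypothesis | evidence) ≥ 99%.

3

Prior odds = 0.265/0.735 = 53/147.
False-positive rate = 1 − 0.9 = 0.1; likelihood ratio of a positive = 0.95/0.1 = 9.5.
Target posterior odds = 0.99/0.01 = 99.
Require 9.5ⁿ ≥ 99 ÷ (53/147) = 14553/53.
9.5² = 90.25 falls short of 14553/53 but 9.5³ = 857.375 reaches it, so n = 3.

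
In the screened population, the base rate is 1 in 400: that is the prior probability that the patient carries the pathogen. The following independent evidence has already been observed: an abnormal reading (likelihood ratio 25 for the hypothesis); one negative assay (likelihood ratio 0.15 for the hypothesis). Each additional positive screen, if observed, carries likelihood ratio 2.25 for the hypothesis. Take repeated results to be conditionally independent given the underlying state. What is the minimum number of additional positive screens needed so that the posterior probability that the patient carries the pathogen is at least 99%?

12

Prior odds = 0.0025/0.9975 = 1/399.
Combined Bayes factor of the evidence already in hand = 25 × 0.15 = 3.75.
Odds after that evidence = (1/399) × 3.75 = 5/532.
Target odds = 0.99/0.01 = 99.
Need 2.25ⁿ ≥ 99 ÷ (5/532) = 10533.6.
2.25¹¹ ≈7481.83 falls short of 10533.6 but 2.25¹² ≈16834.1 reaches it, so n = 12.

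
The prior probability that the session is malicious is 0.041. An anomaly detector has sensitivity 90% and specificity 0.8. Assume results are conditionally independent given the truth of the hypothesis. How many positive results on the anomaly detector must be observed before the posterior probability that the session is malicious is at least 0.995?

6

Prior odds = 0.041/0.959 = 41/959.
False-positive rate = 1 − 0.8 = 0.2; likelihood ratio of a positive = 0.9/0.2 = 4.5.
Target posterior odds = 0.995/0.005 = 199.
Require 4.5ⁿ ≥ 199 ÷ (41/959) = 190841/41.
4.5⁵ = 1845.28125 falls short of 190841/41 but 4.5⁶ = 8303.765625 reaches it, so n = 6.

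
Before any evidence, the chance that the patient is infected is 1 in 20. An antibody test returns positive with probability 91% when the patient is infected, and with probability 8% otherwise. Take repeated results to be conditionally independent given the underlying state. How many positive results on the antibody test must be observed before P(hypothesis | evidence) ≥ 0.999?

5

Prior odds = 0.05/0.95 = 1/19.
Likelihood ratio of a positive result = 0.91/0.08 = 11.375.
Target odds: 0.999 ÷ 0.001 = 999.
Require 11.375ⁿ ≥ 999 ÷ (1/19) = 18981.
11.375⁴ = 68574961/4096 falls short of 18981 but 11.375⁵ ≈190439 reaches it, so n = 5.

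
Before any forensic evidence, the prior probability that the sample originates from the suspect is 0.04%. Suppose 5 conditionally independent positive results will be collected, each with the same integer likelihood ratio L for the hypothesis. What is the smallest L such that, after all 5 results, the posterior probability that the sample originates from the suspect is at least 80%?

7

Prior odds = 0.0004/0.9996 = 1/2499.
Target odds = 0.8/0.2 = 4.
Need L⁵ ≥ 4 ÷ (1/2499) = 9996.
6⁵ = 7776 < 9996 ≤ 16807 = 7⁵, so L = 7.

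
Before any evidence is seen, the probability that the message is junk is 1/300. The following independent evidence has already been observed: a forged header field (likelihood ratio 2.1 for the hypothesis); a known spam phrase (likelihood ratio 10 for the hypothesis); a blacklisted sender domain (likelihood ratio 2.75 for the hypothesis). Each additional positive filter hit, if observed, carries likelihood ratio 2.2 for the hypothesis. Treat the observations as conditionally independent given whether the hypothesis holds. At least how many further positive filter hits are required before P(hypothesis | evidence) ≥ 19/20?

6

Prior odds = (1/300)/(299/300) = 1/299.
Combined Bayes factor of the evidence already in hand = 2.1 × 10 × 2.75 = 57.75.
Odds after that evidence = (1/299) × 57.75 = 231/1196.
Target odds = 0.95/0.05 = 19.
Need 2.2ⁿ ≥ 19 ÷ (231/1196) = 22724/231.
2.2⁵ = 51.53632 falls short of 22724/231 but 2.2⁶ = 1771561/15625 reaches it, so n = 6.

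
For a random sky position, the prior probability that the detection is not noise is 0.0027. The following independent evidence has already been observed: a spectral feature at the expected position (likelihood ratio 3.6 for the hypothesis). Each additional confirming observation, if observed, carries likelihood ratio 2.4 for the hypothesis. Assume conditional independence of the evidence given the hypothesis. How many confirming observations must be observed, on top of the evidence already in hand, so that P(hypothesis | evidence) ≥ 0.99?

Prior odds = 0.0027/0.9973 = 27/9973.
Bayes factor of the evidence already in hand = 3.6.
Odds after that evidence = (27/9973) × 3.6 = 486/49865.
Target odds = 0.99/0.01 = 99.
Need 2.4ⁿ ≥ 99 ÷ (486/49865) = 548515/54.
2.4¹⁰ ≈6340.34 falls short of 548515/54 but 2.4¹¹ ≈15216.8 reaches it, so n = 11.

11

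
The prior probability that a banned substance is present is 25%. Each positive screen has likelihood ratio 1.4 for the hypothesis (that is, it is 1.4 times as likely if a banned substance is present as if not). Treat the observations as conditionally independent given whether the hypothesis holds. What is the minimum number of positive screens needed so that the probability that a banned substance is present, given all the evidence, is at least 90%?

10

Prior odds: 0.25 ÷ 0.75 = 1/3.
Likelihood ratio per positive screen = 1.4.
Target odds: 0.9 ÷ 0.1 = 9.
Require 1.4ⁿ ≥ 9 ÷ (1/3) = 27.
1.4⁹ = 40353607/1953125 falls short of 27 but 1.4¹⁰ = 282475249/9765625 reaches it, so n = 10.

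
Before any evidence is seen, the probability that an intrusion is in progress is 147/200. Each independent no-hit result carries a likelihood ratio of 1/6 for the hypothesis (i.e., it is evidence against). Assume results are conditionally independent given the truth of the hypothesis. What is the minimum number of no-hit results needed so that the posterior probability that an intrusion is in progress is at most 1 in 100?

4

Prior odds = 0.735/0.265 = 147/53.
Likelihood ratio per no-hit result = 1/6.
Target odds: 0.01 ÷ 0.99 = 1/99.
Require (1/6)ⁿ ≤ 1/99 ÷ (147/53) = 53/14553.
(1/6)³ = 1/216 is still above 53/14553 but (1/6)⁴ = 1/1296 is at or below it, so n = 4.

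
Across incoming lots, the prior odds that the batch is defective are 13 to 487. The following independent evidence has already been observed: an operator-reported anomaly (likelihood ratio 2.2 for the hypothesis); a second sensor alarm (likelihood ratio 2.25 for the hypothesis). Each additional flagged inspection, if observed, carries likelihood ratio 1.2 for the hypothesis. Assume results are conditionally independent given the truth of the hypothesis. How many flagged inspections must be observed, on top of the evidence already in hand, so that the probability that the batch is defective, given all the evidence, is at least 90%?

24

Prior odds = 13/487.
Combined Bayes factor of the evidence already in hand = 2.2 × 2.25 = 4.95.
Odds after that evidence = (13/487) × 4.95 = 1287/9740.
Target odds = 0.9/0.1 = 9.
Need 1.2ⁿ ≥ 9 ÷ (1287/9740) = 9740/143.
1.2²³ ≈66.2474 falls short of 9740/143 but 1.2²⁴ ≈79.4968 reaches it, so n = 24.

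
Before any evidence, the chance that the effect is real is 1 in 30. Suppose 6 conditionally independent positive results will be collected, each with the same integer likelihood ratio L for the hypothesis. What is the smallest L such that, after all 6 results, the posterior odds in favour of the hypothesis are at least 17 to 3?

3

Prior odds = (1/30)/(29/30) = 1/29.
Target odds = 17/3.
Need L⁶ ≥ 17/3 ÷ (1/29) = 493/3.
2⁶ = 64 < 493/3 ≤ 729 = 3⁶, so L = 3.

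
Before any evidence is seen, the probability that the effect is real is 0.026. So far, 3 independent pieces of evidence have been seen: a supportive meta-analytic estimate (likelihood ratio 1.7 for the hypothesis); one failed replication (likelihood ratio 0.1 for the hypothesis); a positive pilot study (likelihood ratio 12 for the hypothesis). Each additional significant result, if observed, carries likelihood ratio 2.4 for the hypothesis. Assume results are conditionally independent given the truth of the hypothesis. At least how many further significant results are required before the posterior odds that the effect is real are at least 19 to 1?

7

Prior odds = 0.026/0.974 = 13/487.
Combined Bayes factor of the evidence already in hand = 1.7 × 0.1 × 12 = 2.04.
Odds after that evidence = (13/487) × 2.04 = 663/12175.
Target odds = 19.
Need 2.4ⁿ ≥ 19 ÷ (663/12175) = 231325/663.
2.4⁶ = 2985984/15625 falls short of 231325/663 but 2.4⁷ = 35831808/78125 reaches it, so n = 7.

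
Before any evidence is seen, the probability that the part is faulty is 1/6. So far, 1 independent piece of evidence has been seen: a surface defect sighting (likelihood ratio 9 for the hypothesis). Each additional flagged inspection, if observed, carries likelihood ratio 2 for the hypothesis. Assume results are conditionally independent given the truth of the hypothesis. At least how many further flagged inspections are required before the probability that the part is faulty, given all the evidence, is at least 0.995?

7

Prior odds = (1/6)/(5/6) = 0.2.
Bayes factor of the evidence already in hand = 9.
Odds after that evidence = 0.2 × 9 = 1.8.
Target odds = 0.995/0.005 = 199.
Need 2ⁿ ≥ 199 ÷ 1.8 = 995/9.
2⁶ = 64 falls short of 995/9 but 2⁷ = 128 reaches it, so n = 7.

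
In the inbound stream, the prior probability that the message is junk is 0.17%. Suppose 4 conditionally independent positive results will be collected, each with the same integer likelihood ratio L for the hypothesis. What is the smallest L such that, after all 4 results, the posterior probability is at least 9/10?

9

Prior odds = 0.0017/0.9983 = 17/9983.
Target odds = 0.9/0.1 = 9.
Need L⁴ ≥ 9 ÷ (17/9983) = 89847/17.
8⁴ = 4096 < 89847/17 ≤ 6561 = 9⁴, so L = 9.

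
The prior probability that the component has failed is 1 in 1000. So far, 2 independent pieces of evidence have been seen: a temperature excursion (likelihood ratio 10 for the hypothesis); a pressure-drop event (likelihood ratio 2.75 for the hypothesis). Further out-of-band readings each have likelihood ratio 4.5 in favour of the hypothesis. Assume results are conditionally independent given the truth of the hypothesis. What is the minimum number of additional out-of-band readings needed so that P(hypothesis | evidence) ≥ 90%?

4

Prior odds = 0.001/0.999 = 1/999.
Combined Bayes factor of the evidence already in hand = 10 × 2.75 = 27.5.
Odds after that evidence = (1/999) × 27.5 = 55/1998.
Target odds = 0.9/0.1 = 9.
Need 4.5ⁿ ≥ 9 ÷ (55/1998) = 17982/55.
4.5³ = 91.125 falls short of 17982/55 but 4.5⁴ = 410.0625 reaches it, so n = 4.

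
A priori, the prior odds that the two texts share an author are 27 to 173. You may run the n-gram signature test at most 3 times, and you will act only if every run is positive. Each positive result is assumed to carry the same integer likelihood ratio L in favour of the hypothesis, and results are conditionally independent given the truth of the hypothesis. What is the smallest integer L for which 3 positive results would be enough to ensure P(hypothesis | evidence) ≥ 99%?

9

Prior odds = 27/173.
Target odds = 0.99/0.01 = 99.
Need L³ ≥ 99 ÷ (27/173) = 1903/3.
8³ = 512 < 1903/3 ≤ 729 = 9³, so L = 9.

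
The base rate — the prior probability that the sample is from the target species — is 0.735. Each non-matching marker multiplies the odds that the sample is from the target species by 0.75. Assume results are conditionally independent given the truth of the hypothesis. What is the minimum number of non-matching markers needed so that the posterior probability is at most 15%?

10

Prior odds = 0.735/0.265 = 147/53.
Likelihood ratio per non-matching marker = 0.75.
Target odds: 0.15 ÷ 0.85 = 3/17.
Require 0.75ⁿ ≤ 3/17 ÷ (147/53) = 53/833.
0.75⁹ = 19683/262144 is still above 53/833 but 0.75¹⁰ = 59049/1048576 is at or below it, so n = 10.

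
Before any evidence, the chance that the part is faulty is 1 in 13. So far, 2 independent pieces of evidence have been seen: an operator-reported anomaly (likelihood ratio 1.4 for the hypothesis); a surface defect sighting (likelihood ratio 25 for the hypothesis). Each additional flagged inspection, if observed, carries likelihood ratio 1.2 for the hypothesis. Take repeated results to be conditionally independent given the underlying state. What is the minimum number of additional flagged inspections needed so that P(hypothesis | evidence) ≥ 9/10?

Prior odds = (1/13)/(12/13) = 1/12.
Combined Bayes factor of the evidence already in hand = 1.4 × 25 = 35.
Odds after that evidence = (1/12) × 35 = 35/12.
Target odds = 0.9/0.1 = 9.
Need 1.2ⁿ ≥ 9 ÷ (35/12) = 108/35.
1.2⁶ = 46656/15625 falls short of 108/35 but 1.2⁷ = 279936/78125 reaches it, so n = 7.

7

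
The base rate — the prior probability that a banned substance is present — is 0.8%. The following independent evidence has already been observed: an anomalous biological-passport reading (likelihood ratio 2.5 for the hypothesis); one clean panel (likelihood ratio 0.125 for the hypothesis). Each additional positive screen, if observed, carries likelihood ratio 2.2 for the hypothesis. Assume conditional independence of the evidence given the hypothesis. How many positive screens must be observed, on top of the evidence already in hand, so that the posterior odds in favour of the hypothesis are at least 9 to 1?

11

Prior odds = 0.008/0.992 = 1/124.
Combined Bayes factor of the evidence already in hand = 2.5 × 0.125 = 0.3125.
Odds after that evidence = (1/124) × 0.3125 = 5/1984.
Target odds = 9.
Need 2.2ⁿ ≥ 9 ÷ (5/1984) = 3571.2.
2.2¹⁰ ≈2655.99 falls short of 3571.2 but 2.2¹¹ ≈5843.18 reaches it, so n = 11.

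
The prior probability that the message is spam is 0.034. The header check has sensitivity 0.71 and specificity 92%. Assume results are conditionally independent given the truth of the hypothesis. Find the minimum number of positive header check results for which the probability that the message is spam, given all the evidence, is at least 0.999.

Prior odds = 0.034/0.966 = 17/483.
False-positive rate = 1 − 0.92 = 0.08; likelihood ratio of a positive = 0.71/0.08 = 8.875.
Target posterior odds = 0.999/0.001 = 999.
Need (17/483) × 8.875ⁿ ≥ 999, i.e. 8.875ⁿ ≥ 482517/17.
8.875⁴ = 25411681/4096 falls short of 482517/17 but 8.875⁵ ≈55060.7 reaches it, so n = 5.

5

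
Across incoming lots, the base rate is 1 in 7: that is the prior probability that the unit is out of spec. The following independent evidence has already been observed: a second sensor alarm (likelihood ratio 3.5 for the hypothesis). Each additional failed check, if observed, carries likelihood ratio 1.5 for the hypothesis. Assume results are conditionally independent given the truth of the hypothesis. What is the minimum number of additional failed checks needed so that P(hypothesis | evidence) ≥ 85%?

6

Prior odds = (1/7)/(6/7) = 1/6.
Bayes factor of the evidence already in hand = 3.5.
Odds after that evidence = (1/6) × 3.5 = 7/12.
Target odds = 0.85/0.15 = 17/3.
Need 1.5ⁿ ≥ 17/3 ÷ (7/12) = 68/7.
1.5⁵ = 7.59375 falls short of 68/7 but 1.5⁶ = 11.390625 reaches it, so n = 6.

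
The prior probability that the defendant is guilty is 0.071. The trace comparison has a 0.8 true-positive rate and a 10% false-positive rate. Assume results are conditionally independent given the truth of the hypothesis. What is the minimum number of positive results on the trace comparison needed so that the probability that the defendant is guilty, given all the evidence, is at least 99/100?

4

Prior odds = 0.071/0.929 = 71/929.
Likelihood ratio of a positive result = 0.8/0.1 = 8.
Target odds: 0.99 ÷ 0.01 = 99.
Require 8ⁿ ≥ 99 ÷ (71/929) = 91971/71.
8³ = 512 falls short of 91971/71 but 8⁴ = 4096 reaches it, so n = 4.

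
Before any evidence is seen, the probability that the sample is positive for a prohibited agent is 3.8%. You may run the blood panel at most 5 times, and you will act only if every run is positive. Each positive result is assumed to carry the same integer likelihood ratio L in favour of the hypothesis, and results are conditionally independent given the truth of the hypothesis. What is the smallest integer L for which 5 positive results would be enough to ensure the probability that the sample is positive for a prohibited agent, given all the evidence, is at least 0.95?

Prior odds = 0.038/0.962 = 19/481.
Target odds = 0.95/0.05 = 19.
Need L⁵ ≥ 19 ÷ (19/481) = 481.
3⁵ = 243 < 481 ≤ 1024 = 4⁵, so L = 4.

4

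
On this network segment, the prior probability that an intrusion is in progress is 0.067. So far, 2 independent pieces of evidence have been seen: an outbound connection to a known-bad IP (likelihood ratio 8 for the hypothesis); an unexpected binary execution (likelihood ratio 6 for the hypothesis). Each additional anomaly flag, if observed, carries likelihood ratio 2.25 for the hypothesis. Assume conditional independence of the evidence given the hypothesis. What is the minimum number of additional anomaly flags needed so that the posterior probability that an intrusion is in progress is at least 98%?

4

Prior odds = 0.067/0.933 = 67/933.
Combined Bayes factor of the evidence already in hand = 8 × 6 = 48.
Odds after that evidence = (67/933) × 48 = 1072/311.
Target odds = 0.98/0.02 = 49.
Need 2.25ⁿ ≥ 49 ÷ (1072/311) = 15239/1072.
2.25³ = 11.390625 falls short of 15239/1072 but 2.25⁴ = 25.62890625 reaches it, so n = 4.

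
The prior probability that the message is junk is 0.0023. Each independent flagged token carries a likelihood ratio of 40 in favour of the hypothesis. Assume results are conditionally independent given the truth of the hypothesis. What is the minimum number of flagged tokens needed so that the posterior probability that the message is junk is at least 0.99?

3

Prior odds: 0.0023 ÷ 0.9977 = 23/9977.
Likelihood ratio per flagged token = 40.
Target odds: 0.99 ÷ 0.01 = 99.
Require 40ⁿ ≥ 99 ÷ (23/9977) = 987723/23.
40² = 1600 falls short of 987723/23 but 40³ = 64000 reaches it, so n = 3.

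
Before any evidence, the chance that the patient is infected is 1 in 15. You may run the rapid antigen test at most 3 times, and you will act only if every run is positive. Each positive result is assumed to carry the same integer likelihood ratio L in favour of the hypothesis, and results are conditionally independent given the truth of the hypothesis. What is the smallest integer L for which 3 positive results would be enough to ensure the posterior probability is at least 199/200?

Prior odds = (1/15)/(14/15) = 1/14.
Target odds = 0.995/0.005 = 199.
Need L³ ≥ 199 ÷ (1/14) = 2786.
14³ = 2744 < 2786 ≤ 3375 = 15³, so L = 15.

15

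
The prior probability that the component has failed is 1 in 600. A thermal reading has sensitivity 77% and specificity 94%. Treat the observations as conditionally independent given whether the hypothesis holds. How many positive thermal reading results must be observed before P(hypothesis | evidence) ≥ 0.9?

Prior odds: (1/600) ÷ (599/600) = 1/599.
False-positive rate = 1 − 0.94 = 0.06; likelihood ratio of a positive = 0.77/0.06 = 77/6.
Target odds: 0.9 ÷ 0.1 = 9.
Need (1/599) × (77/6)ⁿ ≥ 9, i.e. (77/6)ⁿ ≥ 5391.
(77/6)³ = 456533/216 falls short of 5391 but (77/6)⁴ = 35153041/1296 reaches it, so n = 4.

4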